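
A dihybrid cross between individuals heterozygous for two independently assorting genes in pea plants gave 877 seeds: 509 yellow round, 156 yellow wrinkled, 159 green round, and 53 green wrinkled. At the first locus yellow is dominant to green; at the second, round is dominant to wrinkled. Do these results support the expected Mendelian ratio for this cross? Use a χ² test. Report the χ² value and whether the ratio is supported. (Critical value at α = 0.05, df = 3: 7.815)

A dihybrid F₂ with independent assortment and complete dominance at both loci gives a 9:3:3:1 phenotypic ratio.
Expected counts for N = 877 under a 9:3:3:1 ratio (total parts = 16):
  yellow round: 877 × 9/16 = 493.3125
  yellow wrinkled: 877 × 3/16 = 164.4375
  green round: 877 × 3/16 = 164.4375
  green wrinkled: 877 × 1/16 = 54.8125
χ² = Σ (O − E)² / E
  yellow round: (509 − 493.3125)² / 493.3125 = 0.4989
  yellow wrinkled: (156 − 164.4375)² / 164.4375 = 0.4329
  green round: (159 − 164.4375)² / 164.4375 = 0.1798
  green wrinkled: (53 − 54.8125)² / 54.8125 = 0.0599
χ² = 0.4989 + 0.4329 + 0.1798 + 0.0599 = 1.1715 ≈ 1.172
Degrees of freedom = 4 − 1 = 3; critical value at α = 0.05 is 7.815.
Since 1.172 < 7.815, we fail to reject the null hypothesis — the data are consistent with the 9:3:3:1 ratio.

1.172; consistent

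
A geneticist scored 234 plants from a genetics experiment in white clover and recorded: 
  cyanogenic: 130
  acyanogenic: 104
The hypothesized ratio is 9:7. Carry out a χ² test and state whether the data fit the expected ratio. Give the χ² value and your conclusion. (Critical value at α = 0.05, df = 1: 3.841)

0.046; consistent

Expected counts for N = 234 under a 9:7 ratio (total parts = 16):
  cyanogenic: 234 × 9/16 = 131.625
  acyanogenic: 234 × 7/16 = 102.375
χ² = Σ (O − E)² / E
  cyanogenic: (130 − 131.625)² / 131.625 = 0.0201
  acyanogenic: (104 − 102.375)² / 102.375 = 0.0258
χ² = 0.0201 + 0.0258 = 0.0459 ≈ 0.046
Degrees of freedom = 2 − 1 = 1; critical value at α = 0.05 is 3.841.
Since 0.046 < 3.841, we fail to reject the null hypothesis — the data are consistent with the 9:7 ratio.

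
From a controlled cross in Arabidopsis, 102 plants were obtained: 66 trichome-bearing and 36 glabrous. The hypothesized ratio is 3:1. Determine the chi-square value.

The 3:1 ratio has 4 parts, so with N = 102 the expected counts are:
  trichome-bearing: 102 × 3/4 = 76.5
  glabrous: 102 × 1/4 = 25.5
χ² = Σ (O − E)² / E
  trichome-bearing: (66 − 76.5)² / 76.5 = 1.4412
  glabrous: (36 − 25.5)² / 25.5 = 4.3235
χ² = 1.4412 + 4.3235 = 5.7647 ≈ 5.765

5.765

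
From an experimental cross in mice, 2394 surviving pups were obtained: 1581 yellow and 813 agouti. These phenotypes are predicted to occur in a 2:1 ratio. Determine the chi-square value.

0.423

Expected counts for N = 2394 under a 2:1 ratio (total parts = 3):
  yellow: 2394 × 2/3 = 1596
  agouti: 2394 × 1/3 = 798
χ² = Σ (O − E)² / E
  yellow: (1581 − 1596)² / 1596 = 0.1410
  agouti: (813 − 798)² / 798 = 0.2820
χ² = 0.1410 + 0.2820 = 0.423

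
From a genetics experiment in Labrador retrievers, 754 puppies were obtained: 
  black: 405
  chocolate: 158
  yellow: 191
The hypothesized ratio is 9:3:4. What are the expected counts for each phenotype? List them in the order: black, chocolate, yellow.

424.125, 141.375, 188.5

Total ratio parts = 16. Expected numbers out of 754:
  black: 754 × 9/16 = 424.125
  chocolate: 754 × 3/16 = 141.375
  yellow: 754 × 4/16 = 188.5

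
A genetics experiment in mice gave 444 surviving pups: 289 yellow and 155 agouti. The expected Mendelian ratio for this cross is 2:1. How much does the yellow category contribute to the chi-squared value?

0.166

Expected counts for N = 444 under a 2:1 ratio (total parts = 3):
  yellow: 444 × 2/3 = 296
  agouti: 444 × 1/3 = 148
Contribution of yellow: (289 − 296)² / 296 = 0.1655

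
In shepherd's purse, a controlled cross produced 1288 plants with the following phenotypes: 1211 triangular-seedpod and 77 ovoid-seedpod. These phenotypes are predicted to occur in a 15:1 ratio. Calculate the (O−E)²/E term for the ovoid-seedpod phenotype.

0.152

Under the 15:1 hypothesis (Σ ratio = 16, N = 1288):
  triangular-seedpod: 1288 × 15/16 = 1207.5
  ovoid-seedpod: 1288 × 1/16 = 80.5
Contribution of ovoid-seedpod: (77 − 80.5)² / 80.5 = 0.1522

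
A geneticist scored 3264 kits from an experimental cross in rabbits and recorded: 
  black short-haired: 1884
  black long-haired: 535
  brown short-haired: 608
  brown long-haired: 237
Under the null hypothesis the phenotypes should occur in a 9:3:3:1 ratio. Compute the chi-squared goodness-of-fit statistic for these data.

Expected counts for N = 3264 under a 9:3:3:1 ratio (total parts = 16):
  black short-haired: 3264 × 9/16 = 1836
  black long-haired: 3264 × 3/16 = 612
  brown short-haired: 3264 × 3/16 = 612
  brown long-haired: 3264 × 1/16 = 204
χ² = Σ (O − E)² / E
  black short-haired: (1884 − 1836)² / 1836 = 1.2549
  black long-haired: (535 − 612)² / 612 = 9.6879
  brown short-haired: (608 − 612)² / 612 = 0.0261
  brown long-haired: (237 − 204)² / 204 = 5.3382
χ² = 1.2549 + 9.6879 + 0.0261 + 5.3382 = 16.3071 ≈ 16.307

16.307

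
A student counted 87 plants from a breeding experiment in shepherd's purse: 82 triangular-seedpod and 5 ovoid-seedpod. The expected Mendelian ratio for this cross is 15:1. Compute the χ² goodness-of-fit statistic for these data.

Under the 15:1 hypothesis (Σ ratio = 16, N = 87):
  triangular-seedpod: 87 × 15/16 = 81.5625
  ovoid-seedpod: 87 × 1/16 = 5.4375
χ² = Σ (O − E)² / E
  triangular-seedpod: (82 − 81.5625)² / 81.5625 = 0.0023
  ovoid-seedpod: (5 − 5.4375)² / 5.4375 = 0.0352
χ² = 0.0023 + 0.0352 = 0.0375 ≈ 0.038

0.038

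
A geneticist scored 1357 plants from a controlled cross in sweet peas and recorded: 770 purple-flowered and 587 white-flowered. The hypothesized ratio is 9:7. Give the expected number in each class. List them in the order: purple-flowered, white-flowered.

The 9:7 ratio has 16 parts, so with N = 1357 the expected counts are:
  purple-flowered: 1357 × 9/16 = 763.3125
  white-flowered: 1357 × 7/16 = 593.6875

763.3125, 593.6875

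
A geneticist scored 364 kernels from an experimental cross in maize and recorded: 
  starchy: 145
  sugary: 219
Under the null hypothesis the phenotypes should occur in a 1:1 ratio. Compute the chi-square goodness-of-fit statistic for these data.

15.044

The 1:1 ratio has 2 parts, so with N = 364 the expected counts are:
  starchy: 364 × 1/2 = 182
  sugary: 364 × 1/2 = 182
χ² = Σ (O − E)² / E
  starchy: (145 − 182)² / 182 = 7.5220
  sugary: (219 − 182)² / 182 = 7.5220
χ² = 7.5220 + 7.5220 = 15.044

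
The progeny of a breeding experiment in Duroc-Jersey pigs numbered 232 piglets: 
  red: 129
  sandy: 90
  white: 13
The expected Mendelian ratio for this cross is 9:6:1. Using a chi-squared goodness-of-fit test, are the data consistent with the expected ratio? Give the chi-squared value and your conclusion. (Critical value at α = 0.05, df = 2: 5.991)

The 9:6:1 ratio has 16 parts, so with N = 232 the expected counts are:
  red: 232 × 9/16 = 130.5
  sandy: 232 × 6/16 = 87
  white: 232 × 1/16 = 14.5
χ² = Σ (O − E)² / E
  red: (129 − 130.5)² / 130.5 = 0.0172
  sandy: (90 − 87)² / 87 = 0.1034
  white: (13 − 14.5)² / 14.5 = 0.1552
χ² = 0.0172 + 0.1034 + 0.1552 = 0.2758 ≈ 0.276
Degrees of freedom = 3 − 1 = 2; critical value at α = 0.05 is 5.991.
Since 0.276 < 5.991, we fail to reject the null hypothesis — the data are consistent with the 9:6:1 ratio.

0.276; consistent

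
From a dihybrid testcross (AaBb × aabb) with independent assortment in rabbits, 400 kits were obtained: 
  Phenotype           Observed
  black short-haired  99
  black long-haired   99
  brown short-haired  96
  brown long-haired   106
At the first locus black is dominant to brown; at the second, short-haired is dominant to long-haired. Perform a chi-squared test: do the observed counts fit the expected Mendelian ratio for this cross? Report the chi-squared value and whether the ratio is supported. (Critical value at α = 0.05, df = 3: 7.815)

0.540; consistent

A dihybrid testcross with independent assortment gives a 1:1:1:1 ratio.
Total ratio parts = 4. Expected numbers out of 400:
  black short-haired: 400 × 1/4 = 100
  black long-haired: 400 × 1/4 = 100
  brown short-haired: 400 × 1/4 = 100
  brown long-haired: 400 × 1/4 = 100
χ² = Σ (O − E)² / E
  black short-haired: (99 − 100)² / 100 = 0.0100
  black long-haired: (99 − 100)² / 100 = 0.0100
  brown short-haired: (96 − 100)² / 100 = 0.1600
  brown long-haired: (106 − 100)² / 100 = 0.3600
χ² = 0.0100 + 0.0100 + 0.1600 + 0.3600 = 0.540
Degrees of freedom = 4 − 1 = 3; critical value at α = 0.05 is 7.815.
Since 0.540 < 7.815, we fail to reject the null hypothesis — the data are consistent with the 1:1:1:1 ratio.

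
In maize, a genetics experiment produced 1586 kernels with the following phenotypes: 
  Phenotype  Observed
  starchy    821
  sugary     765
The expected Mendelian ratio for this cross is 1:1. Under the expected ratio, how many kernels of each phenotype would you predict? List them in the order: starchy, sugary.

793, 793

Under the 1:1 hypothesis (Σ ratio = 2, N = 1586):
  starchy: 1586 × 1/2 = 793
  sugary: 1586 × 1/2 = 793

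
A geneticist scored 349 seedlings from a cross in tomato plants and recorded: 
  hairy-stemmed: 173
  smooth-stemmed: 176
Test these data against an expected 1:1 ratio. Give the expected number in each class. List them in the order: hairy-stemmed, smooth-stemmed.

174.5, 174.5

Under the 1:1 hypothesis (Σ ratio = 2, N = 349):
  hairy-stemmed: 349 × 1/2 = 174.5
  smooth-stemmed: 349 × 1/2 = 174.5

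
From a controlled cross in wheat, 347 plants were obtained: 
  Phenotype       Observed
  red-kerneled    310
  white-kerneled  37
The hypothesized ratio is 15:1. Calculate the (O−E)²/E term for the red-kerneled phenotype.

0.721

The 15:1 ratio has 16 parts, so with N = 347 the expected counts are:
  red-kerneled: 347 × 15/16 = 325.3125
  white-kerneled: 347 × 1/16 = 21.6875
Contribution of red-kerneled: (310 − 325.3125)² / 325.3125 = 0.7208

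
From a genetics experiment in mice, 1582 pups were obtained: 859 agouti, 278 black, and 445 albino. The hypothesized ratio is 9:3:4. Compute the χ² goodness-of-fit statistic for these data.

8.436

Expected counts for N = 1582 under a 9:3:4 ratio (total parts = 16):
  agouti: 1582 × 9/16 = 889.875
  black: 1582 × 3/16 = 296.625
  albino: 1582 × 4/16 = 395.5
χ² = Σ (O − E)² / E
  agouti: (859 − 889.875)² / 889.875 = 1.0712
  black: (278 − 296.625)² / 296.625 = 1.1695
  albino: (445 − 395.5)² / 395.5 = 6.1953
χ² = 1.0712 + 1.1695 + 6.1953 = 8.436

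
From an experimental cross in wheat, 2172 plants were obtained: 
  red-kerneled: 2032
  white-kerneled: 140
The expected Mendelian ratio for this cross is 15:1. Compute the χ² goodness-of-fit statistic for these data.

Under the 15:1 hypothesis (Σ ratio = 16, N = 2172):
  red-kerneled: 2172 × 15/16 = 2036.25
  white-kerneled: 2172 × 1/16 = 135.75
χ² = Σ (O − E)² / E
  red-kerneled: (2032 − 2036.25)² / 2036.25 = 0.0089
  white-kerneled: (140 − 135.75)² / 135.75 = 0.1331
χ² = 0.0089 + 0.1331 = 0.142

0.142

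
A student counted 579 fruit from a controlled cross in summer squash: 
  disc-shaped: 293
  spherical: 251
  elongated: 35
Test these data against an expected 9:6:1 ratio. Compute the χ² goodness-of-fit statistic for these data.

Total ratio parts = 16. Expected numbers out of 579:
  disc-shaped: 579 × 9/16 = 325.6875
  spherical: 579 × 6/16 = 217.125
  elongated: 579 × 1/16 = 36.1875
χ² = Σ (O − E)² / E
  disc-shaped: (293 − 325.6875)² / 325.6875 = 3.2807
  spherical: (251 − 217.125)² / 217.125 = 5.2850
  elongated: (35 − 36.1875)² / 36.1875 = 0.0390
χ² = 3.2807 + 5.2850 + 0.0390 = 8.6047 ≈ 8.605

8.605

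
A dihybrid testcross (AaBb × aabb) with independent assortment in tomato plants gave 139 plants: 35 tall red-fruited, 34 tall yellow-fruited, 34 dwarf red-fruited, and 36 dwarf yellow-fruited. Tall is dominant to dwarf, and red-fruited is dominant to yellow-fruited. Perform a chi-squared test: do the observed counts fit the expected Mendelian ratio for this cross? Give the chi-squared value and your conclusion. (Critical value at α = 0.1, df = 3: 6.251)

A dihybrid testcross with independent assortment gives a 1:1:1:1 ratio.
Expected counts for N = 139 under a 1:1:1:1 ratio (total parts = 4):
  tall red-fruited: 139 × 1/4 = 34.75
  tall yellow-fruited: 139 × 1/4 = 34.75
  dwarf red-fruited: 139 × 1/4 = 34.75
  dwarf yellow-fruited: 139 × 1/4 = 34.75
χ² = Σ (O − E)² / E
  tall red-fruited: (35 − 34.75)² / 34.75 = 0.0018
  tall yellow-fruited: (34 − 34.75)² / 34.75 = 0.0162
  dwarf red-fruited: (34 − 34.75)² / 34.75 = 0.0162
  dwarf yellow-fruited: (36 − 34.75)² / 34.75 = 0.0450
χ² = 0.0018 + 0.0162 + 0.0162 + 0.0450 = 0.0792 ≈ 0.079
Degrees of freedom = 4 − 1 = 3; critical value at α = 0.1 is 6.251.
Since 0.079 < 6.251, we fail to reject the null hypothesis — the data are consistent with the 1:1:1:1 ratio.

0.079; consistent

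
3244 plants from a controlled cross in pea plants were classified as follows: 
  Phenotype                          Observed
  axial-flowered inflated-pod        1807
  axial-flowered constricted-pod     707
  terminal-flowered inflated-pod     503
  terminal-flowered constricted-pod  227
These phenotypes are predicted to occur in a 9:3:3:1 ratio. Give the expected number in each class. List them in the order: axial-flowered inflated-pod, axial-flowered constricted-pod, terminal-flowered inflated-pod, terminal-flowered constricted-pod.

1824.75, 608.25, 608.25, 202.75

Total ratio parts = 16. Expected numbers out of 3244:
  axial-flowered inflated-pod: 3244 × 9/16 = 1824.75
  axial-flowered constricted-pod: 3244 × 3/16 = 608.25
  terminal-flowered inflated-pod: 3244 × 3/16 = 608.25
  terminal-flowered constricted-pod: 3244 × 1/16 = 202.75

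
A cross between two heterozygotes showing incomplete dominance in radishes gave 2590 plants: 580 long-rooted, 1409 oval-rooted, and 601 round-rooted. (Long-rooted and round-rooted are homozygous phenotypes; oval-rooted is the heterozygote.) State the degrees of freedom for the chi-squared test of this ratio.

With incomplete dominance, a heterozygote × heterozygote cross gives a 1:2:1 phenotypic ratio.
A goodness-of-fit test with 3 phenotype classes has df = 3 − 1 = 2.

2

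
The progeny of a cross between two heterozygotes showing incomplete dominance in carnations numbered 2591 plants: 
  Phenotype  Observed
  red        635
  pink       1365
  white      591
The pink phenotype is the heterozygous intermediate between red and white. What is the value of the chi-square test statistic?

With incomplete dominance, a heterozygote × heterozygote cross gives a 1:2:1 phenotypic ratio.
Under the 1:2:1 hypothesis (Σ ratio = 4, N = 2591):
  red: 2591 × 1/4 = 647.75
  pink: 2591 × 2/4 = 1295.5
  white: 2591 × 1/4 = 647.75
χ² = Σ (O − E)² / E
  red: (635 − 647.75)² / 647.75 = 0.2510
  pink: (1365 − 1295.5)² / 1295.5 = 3.7285
  white: (591 − 647.75)² / 647.75 = 4.9719
χ² = 0.2510 + 3.7285 + 4.9719 = 8.9514 ≈ 8.951

8.951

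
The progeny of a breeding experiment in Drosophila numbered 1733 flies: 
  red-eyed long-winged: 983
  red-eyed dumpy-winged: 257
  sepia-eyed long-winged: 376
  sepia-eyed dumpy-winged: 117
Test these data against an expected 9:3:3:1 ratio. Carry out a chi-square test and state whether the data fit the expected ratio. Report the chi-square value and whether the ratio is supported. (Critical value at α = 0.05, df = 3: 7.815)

The 9:3:3:1 ratio has 16 parts, so with N = 1733 the expected counts are:
  red-eyed long-winged: 1733 × 9/16 = 974.8125
  red-eyed dumpy-winged: 1733 × 3/16 = 324.9375
  sepia-eyed long-winged: 1733 × 3/16 = 324.9375
  sepia-eyed dumpy-winged: 1733 × 1/16 = 108.3125
χ² = Σ (O − E)² / E
  red-eyed long-winged: (983 − 974.8125)² / 974.8125 = 0.0688
  red-eyed dumpy-winged: (257 − 324.9375)² / 324.9375 = 14.2043
  sepia-eyed long-winged: (376 − 324.9375)² / 324.9375 = 8.0242
  sepia-eyed dumpy-winged: (117 − 108.3125)² / 108.3125 = 0.6968
χ² = 0.0688 + 14.2043 + 8.0242 + 0.6968 = 22.9941 ≈ 22.994
Degrees of freedom = 4 − 1 = 3; critical value at α = 0.05 is 7.815.
Since 22.994 > 7.815, we reject the null hypothesis — the data do not fit the 9:3:3:1 ratio.

22.994; not consistent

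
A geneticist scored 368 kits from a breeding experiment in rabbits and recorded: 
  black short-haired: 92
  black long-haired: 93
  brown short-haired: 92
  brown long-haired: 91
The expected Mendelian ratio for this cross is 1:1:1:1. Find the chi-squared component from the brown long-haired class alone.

Total ratio parts = 4. Expected numbers out of 368:
  black short-haired: 368 × 1/4 = 92
  black long-haired: 368 × 1/4 = 92
  brown short-haired: 368 × 1/4 = 92
  brown long-haired: 368 × 1/4 = 92
Contribution of brown long-haired: (91 − 92)² / 92 = 0.0109

0.011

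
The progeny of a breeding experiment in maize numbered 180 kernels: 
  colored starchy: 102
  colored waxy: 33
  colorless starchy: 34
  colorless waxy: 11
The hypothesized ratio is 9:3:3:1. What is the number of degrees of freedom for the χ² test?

A goodness-of-fit test with 4 phenotype classes has df = 4 − 1 = 3.

3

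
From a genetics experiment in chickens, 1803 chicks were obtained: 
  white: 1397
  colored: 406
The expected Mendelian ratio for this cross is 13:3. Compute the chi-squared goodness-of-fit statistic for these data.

16.803

Total ratio parts = 16. Expected numbers out of 1803:
  white: 1803 × 13/16 = 1464.9375
  colored: 1803 × 3/16 = 338.0625
χ² = Σ (O − E)² / E
  white: (1397 − 1464.9375)² / 1464.9375 = 3.1506
  colored: (406 − 338.0625)² / 338.0625 = 13.6528
χ² = 3.1506 + 13.6528 = 16.8034 ≈ 16.803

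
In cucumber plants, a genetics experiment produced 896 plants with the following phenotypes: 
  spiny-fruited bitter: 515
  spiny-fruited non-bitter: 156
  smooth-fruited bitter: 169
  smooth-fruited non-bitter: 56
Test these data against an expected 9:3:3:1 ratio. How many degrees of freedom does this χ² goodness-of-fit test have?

3

A goodness-of-fit test with 4 phenotype classes has df = 4 − 1 = 3.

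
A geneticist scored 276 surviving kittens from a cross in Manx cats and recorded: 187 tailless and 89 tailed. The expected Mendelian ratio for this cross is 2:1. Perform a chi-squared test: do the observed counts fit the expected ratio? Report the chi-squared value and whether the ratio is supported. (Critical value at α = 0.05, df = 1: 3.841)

0.147; consistent

The 2:1 ratio has 3 parts, so with N = 276 the expected counts are:
  tailless: 276 × 2/3 = 184
  tailed: 276 × 1/3 = 92
χ² = Σ (O − E)² / E
  tailless: (187 − 184)² / 184 = 0.0489
  tailed: (89 − 92)² / 92 = 0.0978
χ² = 0.0489 + 0.0978 = 0.1467 ≈ 0.147
Degrees of freedom = 2 − 1 = 1; critical value at α = 0.05 is 3.841.
Since 0.147 < 3.841, we fail to reject the null hypothesis — the data are consistent with the 2:1 ratio.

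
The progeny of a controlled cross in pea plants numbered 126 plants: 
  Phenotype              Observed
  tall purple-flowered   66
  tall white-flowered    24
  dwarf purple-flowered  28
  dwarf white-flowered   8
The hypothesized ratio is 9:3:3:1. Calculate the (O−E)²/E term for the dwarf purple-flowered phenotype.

Expected counts for N = 126 under a 9:3:3:1 ratio (total parts = 16):
  tall purple-flowered: 126 × 9/16 = 70.875
  tall white-flowered: 126 × 3/16 = 23.625
  dwarf purple-flowered: 126 × 3/16 = 23.625
  dwarf white-flowered: 126 × 1/16 = 7.875
Contribution of dwarf purple-flowered: (28 − 23.625)² / 23.625 = 0.8102

0.810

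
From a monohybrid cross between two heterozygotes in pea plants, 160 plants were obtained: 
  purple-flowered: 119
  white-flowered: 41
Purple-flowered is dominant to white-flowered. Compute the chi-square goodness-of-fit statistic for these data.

For a monohybrid cross between heterozygotes with complete dominance, the expected phenotypic ratio is 3:1.
Expected counts for N = 160 under a 3:1 ratio (total parts = 4):
  purple-flowered: 160 × 3/4 = 120
  white-flowered: 160 × 1/4 = 40
χ² = Σ (O − E)² / E
  purple-flowered: (119 − 120)² / 120 = 0.0083
  white-flowered: (41 − 40)² / 40 = 0.0250
χ² = 0.0083 + 0.0250 = 0.0333 ≈ 0.033

0.033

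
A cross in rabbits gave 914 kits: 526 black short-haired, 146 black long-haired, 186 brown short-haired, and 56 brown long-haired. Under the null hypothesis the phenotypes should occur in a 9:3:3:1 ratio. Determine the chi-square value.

The 9:3:3:1 ratio has 16 parts, so with N = 914 the expected counts are:
  black short-haired: 914 × 9/16 = 514.125
  black long-haired: 914 × 3/16 = 171.375
  brown short-haired: 914 × 3/16 = 171.375
  brown long-haired: 914 × 1/16 = 57.125
χ² = Σ (O − E)² / E
  black short-haired: (526 − 514.125)² / 514.125 = 0.2743
  black long-haired: (146 − 171.375)² / 171.375 = 3.7572
  brown short-haired: (186 − 171.375)² / 171.375 = 1.2481
  brown long-haired: (56 − 57.125)² / 57.125 = 0.0222
χ² = 0.2743 + 3.7572 + 1.2481 + 0.0222 = 5.3018 ≈ 5.302

5.302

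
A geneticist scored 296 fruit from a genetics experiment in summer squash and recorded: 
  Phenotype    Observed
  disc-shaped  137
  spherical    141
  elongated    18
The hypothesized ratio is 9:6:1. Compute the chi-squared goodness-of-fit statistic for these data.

Under the 9:6:1 hypothesis (Σ ratio = 16, N = 296):
  disc-shaped: 296 × 9/16 = 166.5
  spherical: 296 × 6/16 = 111
  elongated: 296 × 1/16 = 18.5
χ² = Σ (O − E)² / E
  disc-shaped: (137 − 166.5)² / 166.5 = 5.2267
  spherical: (141 − 111)² / 111 = 8.1081
  elongated: (18 − 18.5)² / 18.5 = 0.0135
χ² = 5.2267 + 8.1081 + 0.0135 = 13.3483 ≈ 13.348

13.348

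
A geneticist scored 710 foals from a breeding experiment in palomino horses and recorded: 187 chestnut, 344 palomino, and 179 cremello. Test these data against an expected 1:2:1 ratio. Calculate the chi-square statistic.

Expected counts for N = 710 under a 1:2:1 ratio (total parts = 4):
  chestnut: 710 × 1/4 = 177.5
  palomino: 710 × 2/4 = 355
  cremello: 710 × 1/4 = 177.5
χ² = Σ (O − E)² / E
  chestnut: (187 − 177.5)² / 177.5 = 0.5085
  palomino: (344 − 355)² / 355 = 0.3408
  cremello: (179 − 177.5)² / 177.5 = 0.0127
χ² = 0.5085 + 0.3408 + 0.0127 = 0.862

0.862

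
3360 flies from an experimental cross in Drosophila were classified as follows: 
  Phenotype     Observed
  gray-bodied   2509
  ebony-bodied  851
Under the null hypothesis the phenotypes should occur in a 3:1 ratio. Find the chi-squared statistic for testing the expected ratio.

0.192

Expected counts for N = 3360 under a 3:1 ratio (total parts = 4):
  gray-bodied: 3360 × 3/4 = 2520
  ebony-bodied: 3360 × 1/4 = 840
χ² = Σ (O − E)² / E
  gray-bodied: (2509 − 2520)² / 2520 = 0.0480
  ebony-bodied: (851 − 840)² / 840 = 0.1440
χ² = 0.0480 + 0.1440 = 0.192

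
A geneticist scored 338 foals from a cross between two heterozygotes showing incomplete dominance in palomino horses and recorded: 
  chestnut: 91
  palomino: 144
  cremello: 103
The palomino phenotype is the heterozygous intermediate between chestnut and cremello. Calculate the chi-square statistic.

With incomplete dominance, a heterozygote × heterozygote cross gives a 1:2:1 phenotypic ratio.
Expected counts for N = 338 under a 1:2:1 ratio (total parts = 4):
  chestnut: 338 × 1/4 = 84.5
  palomino: 338 × 2/4 = 169
  cremello: 338 × 1/4 = 84.5
χ² = Σ (O − E)² / E
  chestnut: (91 − 84.5)² / 84.5 = 0.5000
  palomino: (144 − 169)² / 169 = 3.6982
  cremello: (103 − 84.5)² / 84.5 = 4.0503
χ² = 0.5000 + 3.6982 + 4.0503 = 8.2485 ≈ 8.249

8.249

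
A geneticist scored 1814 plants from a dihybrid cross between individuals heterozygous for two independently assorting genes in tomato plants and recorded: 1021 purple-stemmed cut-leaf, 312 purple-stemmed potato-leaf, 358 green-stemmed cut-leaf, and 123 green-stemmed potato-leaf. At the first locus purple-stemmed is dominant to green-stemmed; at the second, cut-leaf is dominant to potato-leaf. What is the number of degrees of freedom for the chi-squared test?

3

A dihybrid F₂ with independent assortment and complete dominance at both loci gives a 9:3:3:1 phenotypic ratio.
A goodness-of-fit test with 4 phenotype classes has df = 4 − 1 = 3.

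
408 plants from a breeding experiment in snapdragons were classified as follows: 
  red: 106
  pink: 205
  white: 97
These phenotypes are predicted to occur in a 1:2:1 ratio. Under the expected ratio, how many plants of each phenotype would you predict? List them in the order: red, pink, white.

102, 204, 102

Total ratio parts = 4. Expected numbers out of 408:
  red: 408 × 1/4 = 102
  pink: 408 × 2/4 = 204
  white: 408 × 1/4 = 102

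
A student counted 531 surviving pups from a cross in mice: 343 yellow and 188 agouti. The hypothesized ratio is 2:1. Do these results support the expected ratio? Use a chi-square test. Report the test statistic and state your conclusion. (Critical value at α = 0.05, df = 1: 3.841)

Total ratio parts = 3. Expected numbers out of 531:
  yellow: 531 × 2/3 = 354
  agouti: 531 × 1/3 = 177
χ² = Σ (O − E)² / E
  yellow: (343 − 354)² / 354 = 0.3418
  agouti: (188 − 177)² / 177 = 0.6836
χ² = 0.3418 + 0.6836 = 1.0254 ≈ 1.025
Degrees of freedom = 2 − 1 = 1; critical value at α = 0.05 is 3.841.
Since 1.025 < 3.841, we fail to reject the null hypothesis — the data are consistent with the 2:1 ratio.

1.025; consistent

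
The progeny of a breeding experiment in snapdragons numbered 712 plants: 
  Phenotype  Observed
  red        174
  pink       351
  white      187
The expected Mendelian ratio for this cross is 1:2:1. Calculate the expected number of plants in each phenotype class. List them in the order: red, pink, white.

178, 356, 178

Total ratio parts = 4. Expected numbers out of 712:
  red: 712 × 1/4 = 178
  pink: 712 × 2/4 = 356
  white: 712 × 1/4 = 178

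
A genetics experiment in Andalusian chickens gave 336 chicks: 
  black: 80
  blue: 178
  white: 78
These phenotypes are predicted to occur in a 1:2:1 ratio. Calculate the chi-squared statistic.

1.214

Under the 1:2:1 hypothesis (Σ ratio = 4, N = 336):
  black: 336 × 1/4 = 84
  blue: 336 × 2/4 = 168
  white: 336 × 1/4 = 84
χ² = Σ (O − E)² / E
  black: (80 − 84)² / 84 = 0.1905
  blue: (178 − 168)² / 168 = 0.5952
  white: (78 − 84)² / 84 = 0.4286
χ² = 0.1905 + 0.5952 + 0.4286 = 1.2143 ≈ 1.214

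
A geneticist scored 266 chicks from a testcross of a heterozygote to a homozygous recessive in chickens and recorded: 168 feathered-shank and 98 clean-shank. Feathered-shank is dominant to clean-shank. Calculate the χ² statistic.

A testcross of a heterozygote (Aa × aa) gives a 1:1 phenotypic ratio.
Under the 1:1 hypothesis (Σ ratio = 2, N = 266):
  feathered-shank: 266 × 1/2 = 133
  clean-shank: 266 × 1/2 = 133
χ² = Σ (O − E)² / E
  feathered-shank: (168 − 133)² / 133 = 9.2105
  clean-shank: (98 − 133)² / 133 = 9.2105
χ² = 9.2105 + 9.2105 = 18.421

18.421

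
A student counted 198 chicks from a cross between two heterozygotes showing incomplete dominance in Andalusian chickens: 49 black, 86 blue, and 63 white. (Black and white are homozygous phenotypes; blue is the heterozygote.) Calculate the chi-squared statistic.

5.394

With incomplete dominance, a heterozygote × heterozygote cross gives a 1:2:1 phenotypic ratio.
Total ratio parts = 4. Expected numbers out of 198:
  black: 198 × 1/4 = 49.5
  blue: 198 × 2/4 = 99
  white: 198 × 1/4 = 49.5
χ² = Σ (O − E)² / E
  black: (49 − 49.5)² / 49.5 = 0.0051
  blue: (86 − 99)² / 99 = 1.7071
  white: (63 − 49.5)² / 49.5 = 3.6818
χ² = 0.0051 + 1.7071 + 3.6818 = 5.394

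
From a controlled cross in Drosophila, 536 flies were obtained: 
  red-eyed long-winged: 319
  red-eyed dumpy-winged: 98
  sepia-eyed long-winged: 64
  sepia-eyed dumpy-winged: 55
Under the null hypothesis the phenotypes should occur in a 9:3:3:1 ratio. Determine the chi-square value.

The 9:3:3:1 ratio has 16 parts, so with N = 536 the expected counts are:
  red-eyed long-winged: 536 × 9/16 = 301.5
  red-eyed dumpy-winged: 536 × 3/16 = 100.5
  sepia-eyed long-winged: 536 × 3/16 = 100.5
  sepia-eyed dumpy-winged: 536 × 1/16 = 33.5
χ² = Σ (O − E)² / E
  red-eyed long-winged: (319 − 301.5)² / 301.5 = 1.0158
  red-eyed dumpy-winged: (98 − 100.5)² / 100.5 = 0.0622
  sepia-eyed long-winged: (64 − 100.5)² / 100.5 = 13.2562
  sepia-eyed dumpy-winged: (55 − 33.5)² / 33.5 = 13.7985
χ² = 1.0158 + 0.0622 + 13.2562 + 13.7985 = 28.1327 ≈ 28.133

28.133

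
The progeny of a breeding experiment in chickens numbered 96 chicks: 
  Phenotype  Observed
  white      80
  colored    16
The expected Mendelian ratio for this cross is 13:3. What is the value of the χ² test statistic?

0.274

The 13:3 ratio has 16 parts, so with N = 96 the expected counts are:
  white: 96 × 13/16 = 78
  colored: 96 × 3/16 = 18
χ² = Σ (O − E)² / E
  white: (80 − 78)² / 78 = 0.0513
  colored: (16 − 18)² / 18 = 0.2222
χ² = 0.0513 + 0.2222 = 0.2735 ≈ 0.274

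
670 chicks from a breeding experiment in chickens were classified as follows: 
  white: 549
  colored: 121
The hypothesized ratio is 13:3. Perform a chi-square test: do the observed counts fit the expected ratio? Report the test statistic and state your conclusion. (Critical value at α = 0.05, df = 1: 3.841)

Total ratio parts = 16. Expected numbers out of 670:
  white: 670 × 13/16 = 544.375
  colored: 670 × 3/16 = 125.625
χ² = Σ (O − E)² / E
  white: (549 − 544.375)² / 544.375 = 0.0393
  colored: (121 − 125.625)² / 125.625 = 0.1703
χ² = 0.0393 + 0.1703 = 0.2096 ≈ 0.210
Degrees of freedom = 2 − 1 = 1; critical value at α = 0.05 is 3.841.
Since 0.210 < 3.841, we fail to reject the null hypothesis — the data are consistent with the 13:3 ratio.

0.210; consistent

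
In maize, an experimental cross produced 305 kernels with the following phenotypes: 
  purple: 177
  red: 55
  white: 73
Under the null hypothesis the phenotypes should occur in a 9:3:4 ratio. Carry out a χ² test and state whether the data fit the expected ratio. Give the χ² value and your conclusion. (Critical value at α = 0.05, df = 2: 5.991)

0.395; consistent

The 9:3:4 ratio has 16 parts, so with N = 305 the expected counts are:
  purple: 305 × 9/16 = 171.5625
  red: 305 × 3/16 = 57.1875
  white: 305 × 4/16 = 76.25
χ² = Σ (O − E)² / E
  purple: (177 − 171.5625)² / 171.5625 = 0.1723
  red: (55 − 57.1875)² / 57.1875 = 0.0837
  white: (73 − 76.25)² / 76.25 = 0.1385
χ² = 0.1723 + 0.0837 + 0.1385 = 0.3945 ≈ 0.395
Degrees of freedom = 3 − 1 = 2; critical value at α = 0.05 is 5.991.
Since 0.395 < 5.991, we fail to reject the null hypothesis — the data are consistent with the 9:3:4 ratio.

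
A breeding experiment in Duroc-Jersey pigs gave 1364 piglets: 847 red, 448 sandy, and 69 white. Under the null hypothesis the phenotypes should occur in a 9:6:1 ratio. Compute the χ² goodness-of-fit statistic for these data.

19.270

Expected counts for N = 1364 under a 9:6:1 ratio (total parts = 16):
  red: 1364 × 9/16 = 767.25
  sandy: 1364 × 6/16 = 511.5
  white: 1364 × 1/16 = 85.25
χ² = Σ (O − E)² / E
  red: (847 − 767.25)² / 767.25 = 8.2894
  sandy: (448 − 511.5)² / 511.5 = 7.8832
  white: (69 − 85.25)² / 85.25 = 3.0975
χ² = 8.2894 + 7.8832 + 3.0975 = 19.2701 ≈ 19.270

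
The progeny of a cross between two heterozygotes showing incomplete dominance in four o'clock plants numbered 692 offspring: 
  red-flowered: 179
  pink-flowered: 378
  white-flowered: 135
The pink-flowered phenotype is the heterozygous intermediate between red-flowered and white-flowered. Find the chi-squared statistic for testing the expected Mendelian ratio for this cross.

With incomplete dominance, a heterozygote × heterozygote cross gives a 1:2:1 phenotypic ratio.
The 1:2:1 ratio has 4 parts, so with N = 692 the expected counts are:
  red-flowered: 692 × 1/4 = 173
  pink-flowered: 692 × 2/4 = 346
  white-flowered: 692 × 1/4 = 173
χ² = Σ (O − E)² / E
  red-flowered: (179 − 173)² / 173 = 0.2081
  pink-flowered: (378 − 346)² / 346 = 2.9595
  white-flowered: (135 − 173)² / 173 = 8.3468
χ² = 0.2081 + 2.9595 + 8.3468 = 11.5144 ≈ 11.514

11.514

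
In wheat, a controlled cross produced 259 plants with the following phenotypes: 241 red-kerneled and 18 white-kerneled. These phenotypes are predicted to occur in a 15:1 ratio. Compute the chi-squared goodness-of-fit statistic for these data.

0.216

Under the 15:1 hypothesis (Σ ratio = 16, N = 259):
  red-kerneled: 259 × 15/16 = 242.8125
  white-kerneled: 259 × 1/16 = 16.1875
χ² = Σ (O − E)² / E
  red-kerneled: (241 − 242.8125)² / 242.8125 = 0.0135
  white-kerneled: (18 − 16.1875)² / 16.1875 = 0.2029
χ² = 0.0135 + 0.2029 = 0.2164 ≈ 0.216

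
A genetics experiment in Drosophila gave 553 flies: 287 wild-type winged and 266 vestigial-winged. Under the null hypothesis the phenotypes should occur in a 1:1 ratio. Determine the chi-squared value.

Under the 1:1 hypothesis (Σ ratio = 2, N = 553):
  wild-type winged: 553 × 1/2 = 276.5
  vestigial-winged: 553 × 1/2 = 276.5
χ² = Σ (O − E)² / E
  wild-type winged: (287 − 276.5)² / 276.5 = 0.3987
  vestigial-winged: (266 − 276.5)² / 276.5 = 0.3987
χ² = 0.3987 + 0.3987 = 0.7974 ≈ 0.797

0.797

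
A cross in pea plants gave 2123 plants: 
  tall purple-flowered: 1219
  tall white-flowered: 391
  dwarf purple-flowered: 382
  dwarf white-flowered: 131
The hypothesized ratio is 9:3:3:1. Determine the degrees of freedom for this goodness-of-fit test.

3

A goodness-of-fit test with 4 phenotype classes has df = 4 − 1 = 3.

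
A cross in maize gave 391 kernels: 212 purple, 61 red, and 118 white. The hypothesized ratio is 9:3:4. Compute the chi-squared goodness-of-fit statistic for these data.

6.549

Expected counts for N = 391 under a 9:3:4 ratio (total parts = 16):
  purple: 391 × 9/16 = 219.9375
  red: 391 × 3/16 = 73.3125
  white: 391 × 4/16 = 97.75
χ² = Σ (O − E)² / E
  purple: (212 − 219.9375)² / 219.9375 = 0.2865
  red: (61 − 73.3125)² / 73.3125 = 2.0678
  white: (118 − 97.75)² / 97.75 = 4.1950
χ² = 0.2865 + 2.0678 + 4.1950 = 6.5493 ≈ 6.549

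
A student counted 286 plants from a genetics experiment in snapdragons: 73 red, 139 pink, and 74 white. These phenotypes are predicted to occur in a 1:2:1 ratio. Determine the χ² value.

0.231

The 1:2:1 ratio has 4 parts, so with N = 286 the expected counts are:
  red: 286 × 1/4 = 71.5
  pink: 286 × 2/4 = 143
  white: 286 × 1/4 = 71.5
χ² = Σ (O − E)² / E
  red: (73 − 71.5)² / 71.5 = 0.0315
  pink: (139 − 143)² / 143 = 0.1119
  white: (74 − 71.5)² / 71.5 = 0.0874
χ² = 0.0315 + 0.1119 + 0.0874 = 0.2308 ≈ 0.231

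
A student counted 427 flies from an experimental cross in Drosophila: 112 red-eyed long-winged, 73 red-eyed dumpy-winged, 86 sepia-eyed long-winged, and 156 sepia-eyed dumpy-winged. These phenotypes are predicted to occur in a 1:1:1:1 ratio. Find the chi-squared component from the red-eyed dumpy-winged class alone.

Expected counts for N = 427 under a 1:1:1:1 ratio (total parts = 4):
  red-eyed long-winged: 427 × 1/4 = 106.75
  red-eyed dumpy-winged: 427 × 1/4 = 106.75
  sepia-eyed long-winged: 427 × 1/4 = 106.75
  sepia-eyed dumpy-winged: 427 × 1/4 = 106.75
Contribution of red-eyed dumpy-winged: (73 − 106.75)² / 106.75 = 10.6704

10.670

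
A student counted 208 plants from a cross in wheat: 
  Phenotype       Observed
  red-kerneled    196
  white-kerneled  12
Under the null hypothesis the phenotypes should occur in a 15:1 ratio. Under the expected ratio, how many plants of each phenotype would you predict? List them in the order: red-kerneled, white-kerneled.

195, 13

Expected counts for N = 208 under a 15:1 ratio (total parts = 16):
  red-kerneled: 208 × 15/16 = 195
  white-kerneled: 208 × 1/16 = 13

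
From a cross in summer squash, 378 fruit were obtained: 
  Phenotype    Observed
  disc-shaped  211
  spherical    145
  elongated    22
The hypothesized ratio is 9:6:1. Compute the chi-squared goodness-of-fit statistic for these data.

0.199

Under the 9:6:1 hypothesis (Σ ratio = 16, N = 378):
  disc-shaped: 378 × 9/16 = 212.625
  spherical: 378 × 6/16 = 141.75
  elongated: 378 × 1/16 = 23.625
χ² = Σ (O − E)² / E
  disc-shaped: (211 − 212.625)² / 212.625 = 0.0124
  spherical: (145 − 141.75)² / 141.75 = 0.0745
  elongated: (22 − 23.625)² / 23.625 = 0.1118
χ² = 0.0124 + 0.0745 + 0.1118 = 0.1987 ≈ 0.199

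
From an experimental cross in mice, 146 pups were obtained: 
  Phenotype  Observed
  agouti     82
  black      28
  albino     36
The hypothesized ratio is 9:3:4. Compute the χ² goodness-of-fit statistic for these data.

Under the 9:3:4 hypothesis (Σ ratio = 16, N = 146):
  agouti: 146 × 9/16 = 82.125
  black: 146 × 3/16 = 27.375
  albino: 146 × 4/16 = 36.5
χ² = Σ (O − E)² / E
  agouti: (82 − 82.125)² / 82.125 = 0.0002
  black: (28 − 27.375)² / 27.375 = 0.0143
  albino: (36 − 36.5)² / 36.5 = 0.0068
χ² = 0.0002 + 0.0143 + 0.0068 = 0.0213 ≈ 0.021

0.021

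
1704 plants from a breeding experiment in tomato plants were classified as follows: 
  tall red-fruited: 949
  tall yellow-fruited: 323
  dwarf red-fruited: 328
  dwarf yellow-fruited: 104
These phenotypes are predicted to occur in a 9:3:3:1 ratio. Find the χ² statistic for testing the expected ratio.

0.417

The 9:3:3:1 ratio has 16 parts, so with N = 1704 the expected counts are:
  tall red-fruited: 1704 × 9/16 = 958.5
  tall yellow-fruited: 1704 × 3/16 = 319.5
  dwarf red-fruited: 1704 × 3/16 = 319.5
  dwarf yellow-fruited: 1704 × 1/16 = 106.5
χ² = Σ (O − E)² / E
  tall red-fruited: (949 − 958.5)² / 958.5 = 0.0942
  tall yellow-fruited: (323 − 319.5)² / 319.5 = 0.0383
  dwarf red-fruited: (328 − 319.5)² / 319.5 = 0.2261
  dwarf yellow-fruited: (104 − 106.5)² / 106.5 = 0.0587
χ² = 0.0942 + 0.0383 + 0.2261 + 0.0587 = 0.4173 ≈ 0.417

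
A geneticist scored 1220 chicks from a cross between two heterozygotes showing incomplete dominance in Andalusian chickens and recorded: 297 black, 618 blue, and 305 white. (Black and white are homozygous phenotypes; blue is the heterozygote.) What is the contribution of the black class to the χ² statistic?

With incomplete dominance, a heterozygote × heterozygote cross gives a 1:2:1 phenotypic ratio.
Total ratio parts = 4. Expected numbers out of 1220:
  black: 1220 × 1/4 = 305
  blue: 1220 × 2/4 = 610
  white: 1220 × 1/4 = 305
Contribution of black: (297 − 305)² / 305 = 0.2098

0.210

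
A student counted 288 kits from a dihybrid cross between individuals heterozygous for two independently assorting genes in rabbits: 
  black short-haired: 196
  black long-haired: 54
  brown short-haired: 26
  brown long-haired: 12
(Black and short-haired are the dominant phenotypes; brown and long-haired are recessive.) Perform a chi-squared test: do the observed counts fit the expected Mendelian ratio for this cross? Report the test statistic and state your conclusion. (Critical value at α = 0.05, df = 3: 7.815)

A dihybrid F₂ with independent assortment and complete dominance at both loci gives a 9:3:3:1 phenotypic ratio.
The 9:3:3:1 ratio has 16 parts, so with N = 288 the expected counts are:
  black short-haired: 288 × 9/16 = 162
  black long-haired: 288 × 3/16 = 54
  brown short-haired: 288 × 3/16 = 54
  brown long-haired: 288 × 1/16 = 18
χ² = Σ (O − E)² / E
  black short-haired: (196 − 162)² / 162 = 7.1358
  black long-haired: (54 − 54)² / 54 = 0.0000
  brown short-haired: (26 − 54)² / 54 = 14.5185
  brown long-haired: (12 − 18)² / 18 = 2.0000
χ² = 7.1358 + 0.0000 + 14.5185 + 2.0000 = 23.6543 ≈ 23.654
Degrees of freedom = 4 − 1 = 3; critical value at α = 0.05 is 7.815.
Since 23.654 > 7.815, we reject the null hypothesis — the data do not fit the 9:3:3:1 ratio.

23.654; not consistent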